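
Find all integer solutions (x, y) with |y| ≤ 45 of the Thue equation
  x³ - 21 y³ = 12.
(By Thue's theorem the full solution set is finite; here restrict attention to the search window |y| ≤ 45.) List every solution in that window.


The equation is x³ - 21y³ = 12. For fixed y, x³ = 21·y³ + 12, so a solution requires the RHS to be a perfect cube.
Strategy: iterate y from -45 to 45, compute RHS = 21·y³ + 12, and check whether it is a (positive or negative) perfect cube.
Check small values of y:
  y = 0: RHS = 12 is not a perfect cube.
  y = 1: RHS = 33 is not a perfect cube.
  y = -1: RHS = -9 is not a perfect cube.
  y = 2: RHS = 180 is not a perfect cube.
  y = -2: RHS = -156 is not a perfect cube.
  y = 3: RHS = 579 is not a perfect cube.
  y = -3: RHS = -555 is not a perfect cube.
Continuing the search up to |y| = 45 finds no solutions either.
No (x, y) in the scanned range satisfies the equation.

No integer solutions with |y| ≤ 45.


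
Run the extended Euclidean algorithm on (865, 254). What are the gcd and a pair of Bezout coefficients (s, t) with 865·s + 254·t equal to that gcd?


Euclidean algorithm on (865, 254) — divide until remainder is 0:
  865 = 3 · 254 + 103
  254 = 2 · 103 + 48
  103 = 2 · 48 + 7
  48 = 6 · 7 + 6
  7 = 1 · 6 + 1
  6 = 6 · 1 + 0
gcd(865, 254) = 1.
Track Bezout coefficients alongside the remainders: start with r₀ = 865 = a·1 + b·0 (s = 1, t = 0) and r₁ = 254 = a·0 + b·1 (s = 0, t = 1); each new remainder r_{k+1} = r_{k-1} − q_k·r_k inherits s_{k+1} = s_{k-1} − q_k·s_k, t_{k+1} = t_{k-1} − q_k·t_k, so r_k = a·s_k + b·t_k at every step:
  q = 3: r = 103, s = 1 − 3·0 = 1, t = 0 − 3·1 = -3  (check: 865·1 + 254·(-3) = 103)
  q = 2: r = 48, s = 0 − 2·1 = -2, t = 1 − 2·(-3) = 7  (check: 865·(-2) + 254·7 = 48)
  q = 2: r = 7, s = 1 − 2·(-2) = 5, t = -3 − 2·7 = -17  (check: 865·5 + 254·(-17) = 7)
  q = 6: r = 6, s = -2 − 6·5 = -32, t = 7 − 6·(-17) = 109  (check: 865·(-32) + 254·109 = 6)
  q = 1: r = 1, s = 5 − 1·(-32) = 37, t = -17 − 1·109 = -126  (check: 865·37 + 254·(-126) = 1)
The row with r = 1 (the gcd) gives the Bezout coefficients s = 37, t = -126.
Result: 865 · (37) + 254 · (-126) = 1.

gcd(865, 254) = 1; s = 37, t = -126 (check: 865·37 + 254·(-126) = 1).


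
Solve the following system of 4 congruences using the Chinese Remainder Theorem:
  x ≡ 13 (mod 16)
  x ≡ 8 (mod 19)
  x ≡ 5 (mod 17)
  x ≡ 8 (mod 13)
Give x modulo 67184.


Product of moduli M = 16 · 19 · 17 · 13 = 67184.
Merge one congruence at a time:
  Start: x ≡ 13 (mod 16).
  Combine with x ≡ 8 (mod 19); new modulus lcm = 304.
    Write x = 13 + 16·t and substitute into x ≡ 8 (mod 19): 16·t ≡ 8 − 13 = -5 (mod 19).
    Reduce coefficients mod 19: 16·t ≡ 14 (mod 19).
    The inverse of 16 mod 19 is 6 (since 16·6 = 96 = 5·19 + 1), so t ≡ 6·14 = 84 ≡ 8 (mod 19).
    Then x = 13 + 16·8 = 141, valid modulo lcm(16, 19) = 304: x ≡ 141 (mod 304).
  Combine with x ≡ 5 (mod 17); new modulus lcm = 5168.
    Write x = 141 + 304·t and substitute into x ≡ 5 (mod 17): 304·t ≡ 5 − 141 = -136 (mod 17).
    Reduce coefficients mod 17: 15·t ≡ 0 (mod 17).
    The inverse of 15 mod 17 is 8 (since 15·8 = 120 = 7·17 + 1), so t ≡ 8·0 = 0 ≡ 0 (mod 17).
    Then x = 141 + 304·0 = 141, valid modulo lcm(304, 17) = 5168: x ≡ 141 (mod 5168).
  Combine with x ≡ 8 (mod 13); new modulus lcm = 67184.
    Write x = 141 + 5168·t and substitute into x ≡ 8 (mod 13): 5168·t ≡ 8 − 141 = -133 (mod 13).
    Reduce coefficients mod 13: 7·t ≡ 10 (mod 13).
    The inverse of 7 mod 13 is 2 (since 7·2 = 14 = 1·13 + 1), so t ≡ 2·10 = 20 ≡ 7 (mod 13).
    Then x = 141 + 5168·7 = 36317, valid modulo lcm(5168, 13) = 67184: x ≡ 36317 (mod 67184).
Verify against each original: 36317 mod 16 = 13, 36317 mod 19 = 8, 36317 mod 17 = 5, 36317 mod 13 = 8.

x ≡ 36317 (mod 67184).


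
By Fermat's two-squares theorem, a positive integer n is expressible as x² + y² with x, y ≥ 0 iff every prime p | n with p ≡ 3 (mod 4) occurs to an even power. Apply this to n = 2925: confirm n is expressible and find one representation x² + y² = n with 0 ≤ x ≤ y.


Step 1: Factor n = 2925 = 3^2 · 5^2 · 13.
Step 2: Check the mod-4 condition on each prime factor: 3 ≡ 3 (mod 4), exponent 2 (must be even); 5 ≡ 1 (mod 4), exponent 2; 13 ≡ 1 (mod 4), exponent 1.
All primes ≡ 3 (mod 4) appear to even exponent (or don't appear), so by the two-squares theorem n IS expressible as a sum of two squares.
Step 3: Build a representation. Group n = k² · m with k = 3 and m = 5 · 5 · 13 = 325 (a product of primes ≡ 1 (mod 4)); a representation of m scales to one of n via (k·x)² + (k·y)² = k²(x² + y²). Each prime p ≡ 1 (mod 4) is itself a sum of two squares; find a² by testing p − a² for a perfect square:
  5: 5 − 1² = 4 = 2² ⇒ 5 = 1² + 2².
  13: 13 − 1² = 12, 13 − 2² = 9 = 3² ⇒ 13 = 2² + 3².
  Combine using the Brahmagupta–Fibonacci identity (a² + b²)(c² + d²) = (ac − bd)² + (ad + bc)² = (ac + bd)² + (ad − bc)²:
  5 · 5 = 25: from (1² + 2²)(1² + 2²), take (1·1 − 2·2, 1·2 + 2·1) = (1 − 4, 2 + 2) = (-3, 4); dropping signs (only squares matter) gives (3, 4); check 3² + 4² = 9 + 16 = 25 ✓.
  25 · 13 = 325: from (3² + 4²)(2² + 3²), take (3·2 − 4·3, 3·3 + 4·2) = (6 − 12, 9 + 8) = (-6, 17); dropping signs (only squares matter) gives (6, 17); check 6² + 17² = 36 + 289 = 325 ✓.
  Scale by k = 3: (3·6, 3·17) = (18, 51).
Step 4: Order so x ≤ y and verify: 18² + 51² = 324 + 2601 = 2925 = n. ✓

n = 2925 = 18² + 51² (one valid representation with x ≤ y).


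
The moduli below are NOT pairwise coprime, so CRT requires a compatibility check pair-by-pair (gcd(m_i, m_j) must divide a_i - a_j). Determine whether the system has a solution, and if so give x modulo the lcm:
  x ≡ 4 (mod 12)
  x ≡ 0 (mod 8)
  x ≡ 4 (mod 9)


Moduli 12, 8, 9 are not pairwise coprime, so CRT works modulo lcm(m_i) when all pairwise compatibility conditions hold.
Pairwise compatibility: gcd(m_i, m_j) must divide a_i - a_j for every pair.
Merge one congruence at a time:
  Start: x ≡ 4 (mod 12).
  Combine with x ≡ 0 (mod 8): gcd(12, 8) = 4; 0 - 4 = -4, which IS divisible by 4, so compatible.
    Write x = 4 + 12·t and substitute into x ≡ 0 (mod 8): 12·t ≡ 0 − 4 = -4 (mod 8).
    Divide the congruence (and modulus) by g = 4: 3·t ≡ -1 (mod 2).
    Reduce coefficients mod 2: 1·t ≡ 1 (mod 2).
    So t ≡ 1 (mod 2).
    Then x = 4 + 12·1 = 16, valid modulo lcm(12, 8) = 24: x ≡ 16 (mod 24).
  Combine with x ≡ 4 (mod 9): gcd(24, 9) = 3; 4 - 16 = -12, which IS divisible by 3, so compatible.
    Write x = 16 + 24·t and substitute into x ≡ 4 (mod 9): 24·t ≡ 4 − 16 = -12 (mod 9).
    Divide the congruence (and modulus) by g = 3: 8·t ≡ -4 (mod 3).
    Reduce coefficients mod 3: 2·t ≡ 2 (mod 3).
    The inverse of 2 mod 3 is 2 (since 2·2 = 4 = 1·3 + 1), so t ≡ 2·2 = 4 ≡ 1 (mod 3).
    Then x = 16 + 24·1 = 40, valid modulo lcm(24, 9) = 72: x ≡ 40 (mod 72).
Verify: 40 mod 12 = 4, 40 mod 8 = 0, 40 mod 9 = 4.

x ≡ 40 (mod 72).


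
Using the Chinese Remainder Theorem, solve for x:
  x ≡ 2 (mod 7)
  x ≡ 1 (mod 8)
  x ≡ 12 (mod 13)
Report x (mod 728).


Moduli 7, 8, 13 are pairwise coprime; by CRT there is a unique solution modulo M = 7 · 8 · 13 = 728.
Solve pairwise, accumulating the modulus:
  Start with x ≡ 2 (mod 7).
  Combine with x ≡ 1 (mod 8): since gcd(7, 8) = 1, we get a unique residue mod 56.
    Write x = 2 + 7·t and substitute into x ≡ 1 (mod 8): 7·t ≡ 1 − 2 = -1 (mod 8).
    Reduce coefficients mod 8: 7·t ≡ 7 (mod 8).
    The inverse of 7 mod 8 is 7 (since 7·7 = 49 = 6·8 + 1), so t ≡ 7·7 = 49 ≡ 1 (mod 8).
    Then x = 2 + 7·1 = 9, valid modulo lcm(7, 8) = 56: x ≡ 9 (mod 56).
  Combine with x ≡ 12 (mod 13): since gcd(56, 13) = 1, we get a unique residue mod 728.
    Write x = 9 + 56·t and substitute into x ≡ 12 (mod 13): 56·t ≡ 12 − 9 = 3 (mod 13).
    Reduce coefficients mod 13: 4·t ≡ 3 (mod 13).
    The inverse of 4 mod 13 is 10 (since 4·10 = 40 = 3·13 + 1), so t ≡ 10·3 = 30 ≡ 4 (mod 13).
    Then x = 9 + 56·4 = 233, valid modulo lcm(56, 13) = 728: x ≡ 233 (mod 728).
Verify: 233 mod 7 = 2 ✓, 233 mod 8 = 1 ✓, 233 mod 13 = 12 ✓.

x ≡ 233 (mod 728).


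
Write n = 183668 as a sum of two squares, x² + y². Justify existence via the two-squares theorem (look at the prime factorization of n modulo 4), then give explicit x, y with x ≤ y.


Step 1: Factor n = 183668 = 2^2 · 17 · 37 · 73.
Step 2: Check the mod-4 condition on each prime factor: 2 = 2 (special); 17 ≡ 1 (mod 4), exponent 1; 37 ≡ 1 (mod 4), exponent 1; 73 ≡ 1 (mod 4), exponent 1.
All primes ≡ 3 (mod 4) appear to even exponent (or don't appear), so by the two-squares theorem n IS expressible as a sum of two squares.
Step 3: Build a representation. Group n = k² · m with k = 2 and m = 17 · 37 · 73 = 45917 (a product of primes ≡ 1 (mod 4)); a representation of m scales to one of n via (k·x)² + (k·y)² = k²(x² + y²). Each prime p ≡ 1 (mod 4) is itself a sum of two squares; find a² by testing p − a² for a perfect square:
  17: 17 − 1² = 16 = 4² ⇒ 17 = 1² + 4².
  37: 37 − 1² = 36 = 6² ⇒ 37 = 1² + 6².
  73: 73 − 1² = 72, 73 − 2² = 69, 73 − 3² = 64 = 8² ⇒ 73 = 3² + 8².
  Combine using the Brahmagupta–Fibonacci identity (a² + b²)(c² + d²) = (ac − bd)² + (ad + bc)² = (ac + bd)² + (ad − bc)²:
  17 · 37 = 629: from (1² + 4²)(1² + 6²), take (1·1 − 4·6, 1·6 + 4·1) = (1 − 24, 6 + 4) = (-23, 10); dropping signs (only squares matter) gives (23, 10); check 23² + 10² = 529 + 100 = 629 ✓.
  629 · 73 = 45917: from (23² + 10²)(3² + 8²), take (23·3 − 10·8, 23·8 + 10·3) = (69 − 80, 184 + 30) = (-11, 214); dropping signs (only squares matter) gives (11, 214); check 11² + 214² = 121 + 45796 = 45917 ✓.
  Scale by k = 2: (2·11, 2·214) = (22, 428).
Step 4: Order so x ≤ y and verify: 22² + 428² = 484 + 183184 = 183668 = n. ✓

n = 183668 = 22² + 428² (one valid representation with x ≤ y).


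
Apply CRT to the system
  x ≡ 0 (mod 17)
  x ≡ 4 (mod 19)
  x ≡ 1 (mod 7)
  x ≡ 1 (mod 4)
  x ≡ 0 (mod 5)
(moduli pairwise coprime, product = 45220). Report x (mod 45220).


Product of moduli M = 17 · 19 · 7 · 4 · 5 = 45220.
Merge one congruence at a time:
  Start: x ≡ 0 (mod 17).
  Combine with x ≡ 4 (mod 19); new modulus lcm = 323.
    Write x = 0 + 17·t and substitute into x ≡ 4 (mod 19): 17·t ≡ 4 − 0 = 4 (mod 19).
    The inverse of 17 mod 19 is 9 (since 17·9 = 153 = 8·19 + 1), so t ≡ 9·4 = 36 ≡ 17 (mod 19).
    Then x = 0 + 17·17 = 289, valid modulo lcm(17, 19) = 323: x ≡ 289 (mod 323).
  Combine with x ≡ 1 (mod 7); new modulus lcm = 2261.
    Write x = 289 + 323·t and substitute into x ≡ 1 (mod 7): 323·t ≡ 1 − 289 = -288 (mod 7).
    Reduce coefficients mod 7: 1·t ≡ 6 (mod 7).
    So t ≡ 6 (mod 7).
    Then x = 289 + 323·6 = 2227, valid modulo lcm(323, 7) = 2261: x ≡ 2227 (mod 2261).
  Combine with x ≡ 1 (mod 4); new modulus lcm = 9044.
    Write x = 2227 + 2261·t and substitute into x ≡ 1 (mod 4): 2261·t ≡ 1 − 2227 = -2226 (mod 4).
    Reduce coefficients mod 4: 1·t ≡ 2 (mod 4).
    So t ≡ 2 (mod 4).
    Then x = 2227 + 2261·2 = 6749, valid modulo lcm(2261, 4) = 9044: x ≡ 6749 (mod 9044).
  Combine with x ≡ 0 (mod 5); new modulus lcm = 45220.
    Write x = 6749 + 9044·t and substitute into x ≡ 0 (mod 5): 9044·t ≡ 0 − 6749 = -6749 (mod 5).
    Reduce coefficients mod 5: 4·t ≡ 1 (mod 5).
    The inverse of 4 mod 5 is 4 (since 4·4 = 16 = 3·5 + 1), so t ≡ 4·1 = 4 ≡ 4 (mod 5).
    Then x = 6749 + 9044·4 = 42925, valid modulo lcm(9044, 5) = 45220: x ≡ 42925 (mod 45220).
Verify against each original: 42925 mod 17 = 0, 42925 mod 19 = 4, 42925 mod 7 = 1, 42925 mod 4 = 1, 42925 mod 5 = 0.

x ≡ 42925 (mod 45220).


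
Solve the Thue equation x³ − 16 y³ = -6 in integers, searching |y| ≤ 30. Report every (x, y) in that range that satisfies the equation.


The equation is x³ - 16y³ = -6. For fixed y, x³ = 16·y³ − 6, so a solution requires the RHS to be a perfect cube.
Strategy: iterate y from -30 to 30, compute RHS = 16·y³ − 6, and check whether it is a (positive or negative) perfect cube.
Check small values of y:
  y = 0: RHS = -6 is not a perfect cube.
  y = 1: RHS = 10 is not a perfect cube.
  y = -1: RHS = -22 is not a perfect cube.
  y = 2: RHS = 122 is not a perfect cube.
  y = -2: RHS = -134 is not a perfect cube.
  y = 3: RHS = 426 is not a perfect cube.
  y = -3: RHS = -438 is not a perfect cube.
Continuing the search up to |y| = 30 finds no solutions either.
No (x, y) in the scanned range satisfies the equation.

No integer solutions with |y| ≤ 30.


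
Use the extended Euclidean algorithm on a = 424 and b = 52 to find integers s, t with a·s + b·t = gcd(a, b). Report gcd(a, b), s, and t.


Euclidean algorithm on (424, 52) — divide until remainder is 0:
  424 = 8 · 52 + 8
  52 = 6 · 8 + 4
  8 = 2 · 4 + 0
gcd(424, 52) = 4.
Track Bezout coefficients alongside the remainders: start with r₀ = 424 = a·1 + b·0 (s = 1, t = 0) and r₁ = 52 = a·0 + b·1 (s = 0, t = 1); each new remainder r_{k+1} = r_{k-1} − q_k·r_k inherits s_{k+1} = s_{k-1} − q_k·s_k, t_{k+1} = t_{k-1} − q_k·t_k, so r_k = a·s_k + b·t_k at every step:
  q = 8: r = 8, s = 1 − 8·0 = 1, t = 0 − 8·1 = -8  (check: 424·1 + 52·(-8) = 8)
  q = 6: r = 4, s = 0 − 6·1 = -6, t = 1 − 6·(-8) = 49  (check: 424·(-6) + 52·49 = 4)
The row with r = 4 (the gcd) gives the Bezout coefficients s = -6, t = 49.
Result: 424 · (-6) + 52 · (49) = 4.

gcd(424, 52) = 4; s = -6, t = 49 (check: 424·(-6) + 52·49 = 4).


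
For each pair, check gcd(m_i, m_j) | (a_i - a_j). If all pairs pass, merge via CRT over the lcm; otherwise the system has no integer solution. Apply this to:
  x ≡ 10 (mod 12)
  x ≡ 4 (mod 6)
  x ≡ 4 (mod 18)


Moduli 12, 6, 18 are not pairwise coprime, so CRT works modulo lcm(m_i) when all pairwise compatibility conditions hold.
Pairwise compatibility: gcd(m_i, m_j) must divide a_i - a_j for every pair.
Merge one congruence at a time:
  Start: x ≡ 10 (mod 12).
  Combine with x ≡ 4 (mod 6): gcd(12, 6) = 6; 4 - 10 = -6, which IS divisible by 6, so compatible.
    Write x = 10 + 12·t and substitute into x ≡ 4 (mod 6): 12·t ≡ 4 − 10 = -6 (mod 6).
    Divide the congruence (and modulus) by g = 6: 2·t ≡ -1 (mod 1).
    Modulo 1 every t works; take t = 0.
    Then x = 10 + 12·0 = 10, valid modulo lcm(12, 6) = 12: x ≡ 10 (mod 12).
  Combine with x ≡ 4 (mod 18): gcd(12, 18) = 6; 4 - 10 = -6, which IS divisible by 6, so compatible.
    Write x = 10 + 12·t and substitute into x ≡ 4 (mod 18): 12·t ≡ 4 − 10 = -6 (mod 18).
    Divide the congruence (and modulus) by g = 6: 2·t ≡ -1 (mod 3).
    Reduce coefficients mod 3: 2·t ≡ 2 (mod 3).
    The inverse of 2 mod 3 is 2 (since 2·2 = 4 = 1·3 + 1), so t ≡ 2·2 = 4 ≡ 1 (mod 3).
    Then x = 10 + 12·1 = 22, valid modulo lcm(12, 18) = 36: x ≡ 22 (mod 36).
Verify: 22 mod 12 = 10, 22 mod 6 = 4, 22 mod 18 = 4.

x ≡ 22 (mod 36).


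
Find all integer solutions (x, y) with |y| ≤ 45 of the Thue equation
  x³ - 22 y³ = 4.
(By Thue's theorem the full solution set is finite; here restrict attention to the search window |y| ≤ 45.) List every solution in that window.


The equation is x³ - 22y³ = 4. For fixed y, x³ = 22·y³ + 4, so a solution requires the RHS to be a perfect cube.
Strategy: iterate y from -45 to 45, compute RHS = 22·y³ + 4, and check whether it is a (positive or negative) perfect cube.
Check small values of y:
  y = 0: RHS = 4 is not a perfect cube.
  y = 1: RHS = 26 is not a perfect cube.
  y = -1: RHS = -18 is not a perfect cube.
  y = 2: RHS = 180 is not a perfect cube.
  y = -2: RHS = -172 is not a perfect cube.
  y = 3: RHS = 598 is not a perfect cube.
  y = -3: RHS = -590 is not a perfect cube.
Continuing the search up to |y| = 45 finds no solutions either.
No (x, y) in the scanned range satisfies the equation.

No integer solutions with |y| ≤ 45.


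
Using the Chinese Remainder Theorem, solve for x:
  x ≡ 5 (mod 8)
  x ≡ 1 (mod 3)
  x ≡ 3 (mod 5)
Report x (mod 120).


Moduli 8, 3, 5 are pairwise coprime; by CRT there is a unique solution modulo M = 8 · 3 · 5 = 120.
Solve pairwise, accumulating the modulus:
  Start with x ≡ 5 (mod 8).
  Combine with x ≡ 1 (mod 3): since gcd(8, 3) = 1, we get a unique residue mod 24.
    Write x = 5 + 8·t and substitute into x ≡ 1 (mod 3): 8·t ≡ 1 − 5 = -4 (mod 3).
    Reduce coefficients mod 3: 2·t ≡ 2 (mod 3).
    The inverse of 2 mod 3 is 2 (since 2·2 = 4 = 1·3 + 1), so t ≡ 2·2 = 4 ≡ 1 (mod 3).
    Then x = 5 + 8·1 = 13, valid modulo lcm(8, 3) = 24: x ≡ 13 (mod 24).
  Combine with x ≡ 3 (mod 5): since gcd(24, 5) = 1, we get a unique residue mod 120.
    Write x = 13 + 24·t and substitute into x ≡ 3 (mod 5): 24·t ≡ 3 − 13 = -10 (mod 5).
    Reduce coefficients mod 5: 4·t ≡ 0 (mod 5).
    The inverse of 4 mod 5 is 4 (since 4·4 = 16 = 3·5 + 1), so t ≡ 4·0 = 0 ≡ 0 (mod 5).
    Then x = 13 + 24·0 = 13, valid modulo lcm(24, 5) = 120: x ≡ 13 (mod 120).
Verify: 13 mod 8 = 5 ✓, 13 mod 3 = 1 ✓, 13 mod 5 = 3 ✓.

x ≡ 13 (mod 120).


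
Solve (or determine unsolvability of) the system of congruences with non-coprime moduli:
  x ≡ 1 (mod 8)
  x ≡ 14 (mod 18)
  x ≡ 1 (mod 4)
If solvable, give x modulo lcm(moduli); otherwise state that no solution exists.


Moduli 8, 18, 4 are not pairwise coprime, so CRT works modulo lcm(m_i) when all pairwise compatibility conditions hold.
Pairwise compatibility: gcd(m_i, m_j) must divide a_i - a_j for every pair.
Merge one congruence at a time:
  Start: x ≡ 1 (mod 8).
  Combine with x ≡ 14 (mod 18): gcd(8, 18) = 2, and 14 - 1 = 13 is NOT divisible by 2.
    ⇒ system is inconsistent (no integer solution).

No solution (the system is inconsistent).


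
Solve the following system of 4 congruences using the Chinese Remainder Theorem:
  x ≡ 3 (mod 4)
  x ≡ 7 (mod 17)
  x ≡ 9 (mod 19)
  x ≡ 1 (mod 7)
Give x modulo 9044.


Product of moduli M = 4 · 17 · 19 · 7 = 9044.
Merge one congruence at a time:
  Start: x ≡ 3 (mod 4).
  Combine with x ≡ 7 (mod 17); new modulus lcm = 68.
    Write x = 3 + 4·t and substitute into x ≡ 7 (mod 17): 4·t ≡ 7 − 3 = 4 (mod 17).
    The inverse of 4 mod 17 is 13 (since 4·13 = 52 = 3·17 + 1), so t ≡ 13·4 = 52 ≡ 1 (mod 17).
    Then x = 3 + 4·1 = 7, valid modulo lcm(4, 17) = 68: x ≡ 7 (mod 68).
  Combine with x ≡ 9 (mod 19); new modulus lcm = 1292.
    Write x = 7 + 68·t and substitute into x ≡ 9 (mod 19): 68·t ≡ 9 − 7 = 2 (mod 19).
    Reduce coefficients mod 19: 11·t ≡ 2 (mod 19).
    The inverse of 11 mod 19 is 7 (since 11·7 = 77 = 4·19 + 1), so t ≡ 7·2 = 14 ≡ 14 (mod 19).
    Then x = 7 + 68·14 = 959, valid modulo lcm(68, 19) = 1292: x ≡ 959 (mod 1292).
  Combine with x ≡ 1 (mod 7); new modulus lcm = 9044.
    Write x = 959 + 1292·t and substitute into x ≡ 1 (mod 7): 1292·t ≡ 1 − 959 = -958 (mod 7).
    Reduce coefficients mod 7: 4·t ≡ 1 (mod 7).
    The inverse of 4 mod 7 is 2 (since 4·2 = 8 = 1·7 + 1), so t ≡ 2·1 = 2 ≡ 2 (mod 7).
    Then x = 959 + 1292·2 = 3543, valid modulo lcm(1292, 7) = 9044: x ≡ 3543 (mod 9044).
Verify against each original: 3543 mod 4 = 3, 3543 mod 17 = 7, 3543 mod 19 = 9, 3543 mod 7 = 1.

x ≡ 3543 (mod 9044).


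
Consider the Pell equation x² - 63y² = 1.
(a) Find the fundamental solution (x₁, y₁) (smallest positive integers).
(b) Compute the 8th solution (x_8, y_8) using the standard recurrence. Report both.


Step 1: Find the fundamental solution (x₁, y₁) of x² - 63y² = 1.
  Expand √63 as a continued fraction. a₀ = ⌊√63⌋ = 7; iterate m_{k+1} = d_k·a_k − m_k, d_{k+1} = (63 − m_{k+1}²)/d_k, a_{k+1} = ⌊(a₀ + m_{k+1})/d_{k+1}⌋ (starting m₀ = 0, d₀ = 1), with convergents p_k = a_k·p_{k-1} + p_{k-2}, q_k = a_k·q_{k-1} + q_{k-2} (p₋₁ = 1, q₋₁ = 0):
  k = 0: a₀ = 7; p₀/q₀ = 7/1; p₀² − 63·q₀² = 49 − 63 = -14.
  k = 1: m = 7, d = 14, a = ⌊(7 + 7)/14⌋ = 1; p/q = (1·7 + 1)/(1·1 + 0) = 8/1; p² − 63·q² = 64 − 63 = 1.
  The first convergent with p² − 63·q² = 1 gives the fundamental solution (x₁, y₁) = (8, 1).
Step 2: Apply the recurrence (x_{n+1}, y_{n+1}) = (x₁x_n + 63y₁y_n, x₁y_n + y₁x_n) repeatedly.
  From (x_1, y_1) = (8, 1): x_2 = 8·8 + 63·1·1 = 127; y_2 = 8·1 + 1·8 = 16.
  From (x_2, y_2) = (127, 16): x_3 = 8·127 + 63·1·16 = 2024; y_3 = 8·16 + 1·127 = 255.
  From (x_3, y_3) = (2024, 255): x_4 = 8·2024 + 63·1·255 = 32257; y_4 = 8·255 + 1·2024 = 4064.
  From (x_4, y_4) = (32257, 4064): x_5 = 8·32257 + 63·1·4064 = 514088; y_5 = 8·4064 + 1·32257 = 64769.
  From (x_5, y_5) = (514088, 64769): x_6 = 8·514088 + 63·1·64769 = 8193151; y_6 = 8·64769 + 1·514088 = 1032240.
  From (x_6, y_6) = (8193151, 1032240): x_7 = 8·8193151 + 63·1·1032240 = 130576328; y_7 = 8·1032240 + 1·8193151 = 16451071.
  From (x_7, y_7) = (130576328, 16451071): x_8 = 8·130576328 + 63·1·16451071 = 2081028097; y_8 = 8·16451071 + 1·130576328 = 262184896.
Step 3: Verify x_8² - 63·y_8² = 4330677940503441409 - 4330677940503441408 = 1 (should be 1). ✓

(x_1, y_1) = (8, 1); (x_8, y_8) = (2081028097, 262184896).


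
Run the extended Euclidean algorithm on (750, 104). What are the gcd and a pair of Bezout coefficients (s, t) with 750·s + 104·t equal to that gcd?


Euclidean algorithm on (750, 104) — divide until remainder is 0:
  750 = 7 · 104 + 22
  104 = 4 · 22 + 16
  22 = 1 · 16 + 6
  16 = 2 · 6 + 4
  6 = 1 · 4 + 2
  4 = 2 · 2 + 0
gcd(750, 104) = 2.
Track Bezout coefficients alongside the remainders: start with r₀ = 750 = a·1 + b·0 (s = 1, t = 0) and r₁ = 104 = a·0 + b·1 (s = 0, t = 1); each new remainder r_{k+1} = r_{k-1} − q_k·r_k inherits s_{k+1} = s_{k-1} − q_k·s_k, t_{k+1} = t_{k-1} − q_k·t_k, so r_k = a·s_k + b·t_k at every step:
  q = 7: r = 22, s = 1 − 7·0 = 1, t = 0 − 7·1 = -7  (check: 750·1 + 104·(-7) = 22)
  q = 4: r = 16, s = 0 − 4·1 = -4, t = 1 − 4·(-7) = 29  (check: 750·(-4) + 104·29 = 16)
  q = 1: r = 6, s = 1 − 1·(-4) = 5, t = -7 − 1·29 = -36  (check: 750·5 + 104·(-36) = 6)
  q = 2: r = 4, s = -4 − 2·5 = -14, t = 29 − 2·(-36) = 101  (check: 750·(-14) + 104·101 = 4)
  q = 1: r = 2, s = 5 − 1·(-14) = 19, t = -36 − 1·101 = -137  (check: 750·19 + 104·(-137) = 2)
The row with r = 2 (the gcd) gives the Bezout coefficients s = 19, t = -137.
Result: 750 · (19) + 104 · (-137) = 2.

gcd(750, 104) = 2; s = 19, t = -137 (check: 750·19 + 104·(-137) = 2).


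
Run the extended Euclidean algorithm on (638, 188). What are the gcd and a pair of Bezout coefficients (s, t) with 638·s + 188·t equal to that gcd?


Euclidean algorithm on (638, 188) — divide until remainder is 0:
  638 = 3 · 188 + 74
  188 = 2 · 74 + 40
  74 = 1 · 40 + 34
  40 = 1 · 34 + 6
  34 = 5 · 6 + 4
  6 = 1 · 4 + 2
  4 = 2 · 2 + 0
gcd(638, 188) = 2.
Track Bezout coefficients alongside the remainders: start with r₀ = 638 = a·1 + b·0 (s = 1, t = 0) and r₁ = 188 = a·0 + b·1 (s = 0, t = 1); each new remainder r_{k+1} = r_{k-1} − q_k·r_k inherits s_{k+1} = s_{k-1} − q_k·s_k, t_{k+1} = t_{k-1} − q_k·t_k, so r_k = a·s_k + b·t_k at every step:
  q = 3: r = 74, s = 1 − 3·0 = 1, t = 0 − 3·1 = -3  (check: 638·1 + 188·(-3) = 74)
  q = 2: r = 40, s = 0 − 2·1 = -2, t = 1 − 2·(-3) = 7  (check: 638·(-2) + 188·7 = 40)
  q = 1: r = 34, s = 1 − 1·(-2) = 3, t = -3 − 1·7 = -10  (check: 638·3 + 188·(-10) = 34)
  q = 1: r = 6, s = -2 − 1·3 = -5, t = 7 − 1·(-10) = 17  (check: 638·(-5) + 188·17 = 6)
  q = 5: r = 4, s = 3 − 5·(-5) = 28, t = -10 − 5·17 = -95  (check: 638·28 + 188·(-95) = 4)
  q = 1: r = 2, s = -5 − 1·28 = -33, t = 17 − 1·(-95) = 112  (check: 638·(-33) + 188·112 = 2)
The row with r = 2 (the gcd) gives the Bezout coefficients s = -33, t = 112.
Result: 638 · (-33) + 188 · (112) = 2.

gcd(638, 188) = 2; s = -33, t = 112 (check: 638·(-33) + 188·112 = 2).


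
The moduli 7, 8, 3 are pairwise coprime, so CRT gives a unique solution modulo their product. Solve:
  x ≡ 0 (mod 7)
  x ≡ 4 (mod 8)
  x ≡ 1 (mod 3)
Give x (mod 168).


Moduli 7, 8, 3 are pairwise coprime; by CRT there is a unique solution modulo M = 7 · 8 · 3 = 168.
Solve pairwise, accumulating the modulus:
  Start with x ≡ 0 (mod 7).
  Combine with x ≡ 4 (mod 8): since gcd(7, 8) = 1, we get a unique residue mod 56.
    Write x = 0 + 7·t and substitute into x ≡ 4 (mod 8): 7·t ≡ 4 − 0 = 4 (mod 8).
    The inverse of 7 mod 8 is 7 (since 7·7 = 49 = 6·8 + 1), so t ≡ 7·4 = 28 ≡ 4 (mod 8).
    Then x = 0 + 7·4 = 28, valid modulo lcm(7, 8) = 56: x ≡ 28 (mod 56).
  Combine with x ≡ 1 (mod 3): since gcd(56, 3) = 1, we get a unique residue mod 168.
    Write x = 28 + 56·t and substitute into x ≡ 1 (mod 3): 56·t ≡ 1 − 28 = -27 (mod 3).
    Reduce coefficients mod 3: 2·t ≡ 0 (mod 3).
    The inverse of 2 mod 3 is 2 (since 2·2 = 4 = 1·3 + 1), so t ≡ 2·0 = 0 ≡ 0 (mod 3).
    Then x = 28 + 56·0 = 28, valid modulo lcm(56, 3) = 168: x ≡ 28 (mod 168).
Verify: 28 mod 7 = 0 ✓, 28 mod 8 = 4 ✓, 28 mod 3 = 1 ✓.

x ≡ 28 (mod 168).


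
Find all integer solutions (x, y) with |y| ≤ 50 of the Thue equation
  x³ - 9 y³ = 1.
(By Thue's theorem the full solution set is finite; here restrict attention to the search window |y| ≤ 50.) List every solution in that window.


The equation is x³ - 9y³ = 1. For fixed y, x³ = 9·y³ + 1, so a solution requires the RHS to be a perfect cube.
Strategy: iterate y from -50 to 50, compute RHS = 9·y³ + 1, and check whether it is a (positive or negative) perfect cube.
Check small values of y:
  y = 0: RHS = 1 = (1)³ ⇒ x = 1 works.
  y = 1: RHS = 10 is not a perfect cube.
  y = -1: RHS = -8 = (-2)³ ⇒ x = -2 works.
  y = 2: RHS = 73 is not a perfect cube.
  y = -2: RHS = -71 is not a perfect cube.
  y = 3: RHS = 244 is not a perfect cube.
  y = -3: RHS = -242 is not a perfect cube.
Continuing the search up to |y| = 50 finds no further solutions beyond those listed.
Collected solutions: (1, 0), (-2, -1).

Solutions (with |y| ≤ 50): (1, 0), (-2, -1).


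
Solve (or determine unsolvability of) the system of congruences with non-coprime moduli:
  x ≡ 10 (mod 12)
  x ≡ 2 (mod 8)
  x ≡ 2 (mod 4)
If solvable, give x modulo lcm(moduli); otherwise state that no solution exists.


Moduli 12, 8, 4 are not pairwise coprime, so CRT works modulo lcm(m_i) when all pairwise compatibility conditions hold.
Pairwise compatibility: gcd(m_i, m_j) must divide a_i - a_j for every pair.
Merge one congruence at a time:
  Start: x ≡ 10 (mod 12).
  Combine with x ≡ 2 (mod 8): gcd(12, 8) = 4; 2 - 10 = -8, which IS divisible by 4, so compatible.
    Write x = 10 + 12·t and substitute into x ≡ 2 (mod 8): 12·t ≡ 2 − 10 = -8 (mod 8).
    Divide the congruence (and modulus) by g = 4: 3·t ≡ -2 (mod 2).
    Reduce coefficients mod 2: 1·t ≡ 0 (mod 2).
    So t ≡ 0 (mod 2).
    Then x = 10 + 12·0 = 10, valid modulo lcm(12, 8) = 24: x ≡ 10 (mod 24).
  Combine with x ≡ 2 (mod 4): gcd(24, 4) = 4; 2 - 10 = -8, which IS divisible by 4, so compatible.
    Write x = 10 + 24·t and substitute into x ≡ 2 (mod 4): 24·t ≡ 2 − 10 = -8 (mod 4).
    Divide the congruence (and modulus) by g = 4: 6·t ≡ -2 (mod 1).
    Modulo 1 every t works; take t = 0.
    Then x = 10 + 24·0 = 10, valid modulo lcm(24, 4) = 24: x ≡ 10 (mod 24).
Verify: 10 mod 12 = 10, 10 mod 8 = 2, 10 mod 4 = 2.

x ≡ 10 (mod 24).


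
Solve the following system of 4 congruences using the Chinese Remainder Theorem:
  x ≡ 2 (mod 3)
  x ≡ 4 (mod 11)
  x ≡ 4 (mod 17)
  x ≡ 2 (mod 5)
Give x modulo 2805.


Product of moduli M = 3 · 11 · 17 · 5 = 2805.
Merge one congruence at a time:
  Start: x ≡ 2 (mod 3).
  Combine with x ≡ 4 (mod 11); new modulus lcm = 33.
    Write x = 2 + 3·t and substitute into x ≡ 4 (mod 11): 3·t ≡ 4 − 2 = 2 (mod 11).
    The inverse of 3 mod 11 is 4 (since 3·4 = 12 = 1·11 + 1), so t ≡ 4·2 = 8 ≡ 8 (mod 11).
    Then x = 2 + 3·8 = 26, valid modulo lcm(3, 11) = 33: x ≡ 26 (mod 33).
  Combine with x ≡ 4 (mod 17); new modulus lcm = 561.
    Write x = 26 + 33·t and substitute into x ≡ 4 (mod 17): 33·t ≡ 4 − 26 = -22 (mod 17).
    Reduce coefficients mod 17: 16·t ≡ 12 (mod 17).
    The inverse of 16 mod 17 is 16 (since 16·16 = 256 = 15·17 + 1), so t ≡ 16·12 = 192 ≡ 5 (mod 17).
    Then x = 26 + 33·5 = 191, valid modulo lcm(33, 17) = 561: x ≡ 191 (mod 561).
  Combine with x ≡ 2 (mod 5); new modulus lcm = 2805.
    Write x = 191 + 561·t and substitute into x ≡ 2 (mod 5): 561·t ≡ 2 − 191 = -189 (mod 5).
    Reduce coefficients mod 5: 1·t ≡ 1 (mod 5).
    So t ≡ 1 (mod 5).
    Then x = 191 + 561·1 = 752, valid modulo lcm(561, 5) = 2805: x ≡ 752 (mod 2805).
Verify against each original: 752 mod 3 = 2, 752 mod 11 = 4, 752 mod 17 = 4, 752 mod 5 = 2.

x ≡ 752 (mod 2805).


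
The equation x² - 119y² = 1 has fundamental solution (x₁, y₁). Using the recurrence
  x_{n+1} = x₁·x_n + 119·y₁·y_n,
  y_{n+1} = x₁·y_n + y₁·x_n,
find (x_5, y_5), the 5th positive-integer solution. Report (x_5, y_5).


Step 1: Find the fundamental solution (x₁, y₁) of x² - 119y² = 1.
  Expand √119 as a continued fraction. a₀ = ⌊√119⌋ = 10; iterate m_{k+1} = d_k·a_k − m_k, d_{k+1} = (119 − m_{k+1}²)/d_k, a_{k+1} = ⌊(a₀ + m_{k+1})/d_{k+1}⌋ (starting m₀ = 0, d₀ = 1), with convergents p_k = a_k·p_{k-1} + p_{k-2}, q_k = a_k·q_{k-1} + q_{k-2} (p₋₁ = 1, q₋₁ = 0):
  k = 0: a₀ = 10; p₀/q₀ = 10/1; p₀² − 119·q₀² = 100 − 119 = -19.
  k = 1: m = 10, d = 19, a = ⌊(10 + 10)/19⌋ = 1; p/q = (1·10 + 1)/(1·1 + 0) = 11/1; p² − 119·q² = 121 − 119 = 2.
  k = 2: m = 9, d = 2, a = ⌊(10 + 9)/2⌋ = 9; p/q = (9·11 + 10)/(9·1 + 1) = 109/10; p² − 119·q² = 11881 − 11900 = -19.
  k = 3: m = 9, d = 19, a = ⌊(10 + 9)/19⌋ = 1; p/q = (1·109 + 11)/(1·10 + 1) = 120/11; p² − 119·q² = 14400 − 14399 = 1.
  The first convergent with p² − 119·q² = 1 gives the fundamental solution (x₁, y₁) = (120, 11).
Step 2: Apply the recurrence (x_{n+1}, y_{n+1}) = (x₁x_n + 119y₁y_n, x₁y_n + y₁x_n) repeatedly.
  From (x_1, y_1) = (120, 11): x_2 = 120·120 + 119·11·11 = 28799; y_2 = 120·11 + 11·120 = 2640.
  From (x_2, y_2) = (28799, 2640): x_3 = 120·28799 + 119·11·2640 = 6911640; y_3 = 120·2640 + 11·28799 = 633589.
  From (x_3, y_3) = (6911640, 633589): x_4 = 120·6911640 + 119·11·633589 = 1658764801; y_4 = 120·633589 + 11·6911640 = 152058720.
  From (x_4, y_4) = (1658764801, 152058720): x_5 = 120·1658764801 + 119·11·152058720 = 398096640600; y_5 = 120·152058720 + 11·1658764801 = 36493459211.
Step 3: Verify x_5² - 119·y_5² = 158480935257005568360000 - 158480935257005568359999 = 1 (should be 1). ✓

(x_1, y_1) = (120, 11); (x_5, y_5) = (398096640600, 36493459211).


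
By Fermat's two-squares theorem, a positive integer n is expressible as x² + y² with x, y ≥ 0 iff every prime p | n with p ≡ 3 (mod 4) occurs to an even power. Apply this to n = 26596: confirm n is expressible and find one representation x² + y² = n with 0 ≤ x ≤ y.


Step 1: Factor n = 26596 = 2^2 · 61 · 109.
Step 2: Check the mod-4 condition on each prime factor: 2 = 2 (special); 61 ≡ 1 (mod 4), exponent 1; 109 ≡ 1 (mod 4), exponent 1.
All primes ≡ 3 (mod 4) appear to even exponent (or don't appear), so by the two-squares theorem n IS expressible as a sum of two squares.
Step 3: Build a representation. Group n = k² · m with k = 2 and m = 61 · 109 = 6649 (a product of primes ≡ 1 (mod 4)); a representation of m scales to one of n via (k·x)² + (k·y)² = k²(x² + y²). Each prime p ≡ 1 (mod 4) is itself a sum of two squares; find a² by testing p − a² for a perfect square:
  61: 61 − 1² = 60, 61 − 2² = 57, 61 − 3² = 52, 61 − 4² = 45, 61 − 5² = 36 = 6² ⇒ 61 = 5² + 6².
  109: 109 − 1² = 108, 109 − 2² = 105, 109 − 3² = 100 = 10² ⇒ 109 = 3² + 10².
  Combine using the Brahmagupta–Fibonacci identity (a² + b²)(c² + d²) = (ac − bd)² + (ad + bc)² = (ac + bd)² + (ad − bc)²:
  61 · 109 = 6649: from (5² + 6²)(3² + 10²), take (5·3 − 6·10, 5·10 + 6·3) = (15 − 60, 50 + 18) = (-45, 68); dropping signs (only squares matter) gives (45, 68); check 45² + 68² = 2025 + 4624 = 6649 ✓.
  Scale by k = 2: (2·45, 2·68) = (90, 136).
Step 4: Order so x ≤ y and verify: 90² + 136² = 8100 + 18496 = 26596 = n. ✓

n = 26596 = 90² + 136² (one valid representation with x ≤ y).


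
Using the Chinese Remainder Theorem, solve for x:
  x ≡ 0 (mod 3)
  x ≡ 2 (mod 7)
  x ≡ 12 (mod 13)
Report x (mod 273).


Moduli 3, 7, 13 are pairwise coprime; by CRT there is a unique solution modulo M = 3 · 7 · 13 = 273.
Solve pairwise, accumulating the modulus:
  Start with x ≡ 0 (mod 3).
  Combine with x ≡ 2 (mod 7): since gcd(3, 7) = 1, we get a unique residue mod 21.
    Write x = 0 + 3·t and substitute into x ≡ 2 (mod 7): 3·t ≡ 2 − 0 = 2 (mod 7).
    The inverse of 3 mod 7 is 5 (since 3·5 = 15 = 2·7 + 1), so t ≡ 5·2 = 10 ≡ 3 (mod 7).
    Then x = 0 + 3·3 = 9, valid modulo lcm(3, 7) = 21: x ≡ 9 (mod 21).
  Combine with x ≡ 12 (mod 13): since gcd(21, 13) = 1, we get a unique residue mod 273.
    Write x = 9 + 21·t and substitute into x ≡ 12 (mod 13): 21·t ≡ 12 − 9 = 3 (mod 13).
    Reduce coefficients mod 13: 8·t ≡ 3 (mod 13).
    The inverse of 8 mod 13 is 5 (since 8·5 = 40 = 3·13 + 1), so t ≡ 5·3 = 15 ≡ 2 (mod 13).
    Then x = 9 + 21·2 = 51, valid modulo lcm(21, 13) = 273: x ≡ 51 (mod 273).
Verify: 51 mod 3 = 0 ✓, 51 mod 7 = 2 ✓, 51 mod 13 = 12 ✓.

x ≡ 51 (mod 273).


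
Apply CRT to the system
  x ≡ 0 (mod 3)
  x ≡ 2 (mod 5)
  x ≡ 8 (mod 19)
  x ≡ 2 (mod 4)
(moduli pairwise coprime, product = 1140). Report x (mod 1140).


Product of moduli M = 3 · 5 · 19 · 4 = 1140.
Merge one congruence at a time:
  Start: x ≡ 0 (mod 3).
  Combine with x ≡ 2 (mod 5); new modulus lcm = 15.
    Write x = 0 + 3·t and substitute into x ≡ 2 (mod 5): 3·t ≡ 2 − 0 = 2 (mod 5).
    The inverse of 3 mod 5 is 2 (since 3·2 = 6 = 1·5 + 1), so t ≡ 2·2 = 4 ≡ 4 (mod 5).
    Then x = 0 + 3·4 = 12, valid modulo lcm(3, 5) = 15: x ≡ 12 (mod 15).
  Combine with x ≡ 8 (mod 19); new modulus lcm = 285.
    Write x = 12 + 15·t and substitute into x ≡ 8 (mod 19): 15·t ≡ 8 − 12 = -4 (mod 19).
    Reduce coefficients mod 19: 15·t ≡ 15 (mod 19).
    The inverse of 15 mod 19 is 14 (since 15·14 = 210 = 11·19 + 1), so t ≡ 14·15 = 210 ≡ 1 (mod 19).
    Then x = 12 + 15·1 = 27, valid modulo lcm(15, 19) = 285: x ≡ 27 (mod 285).
  Combine with x ≡ 2 (mod 4); new modulus lcm = 1140.
    Write x = 27 + 285·t and substitute into x ≡ 2 (mod 4): 285·t ≡ 2 − 27 = -25 (mod 4).
    Reduce coefficients mod 4: 1·t ≡ 3 (mod 4).
    So t ≡ 3 (mod 4).
    Then x = 27 + 285·3 = 882, valid modulo lcm(285, 4) = 1140: x ≡ 882 (mod 1140).
Verify against each original: 882 mod 3 = 0, 882 mod 5 = 2, 882 mod 19 = 8, 882 mod 4 = 2.

x ≡ 882 (mod 1140).


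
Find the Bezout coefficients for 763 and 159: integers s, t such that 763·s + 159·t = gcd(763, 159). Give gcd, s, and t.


Euclidean algorithm on (763, 159) — divide until remainder is 0:
  763 = 4 · 159 + 127
  159 = 1 · 127 + 32
  127 = 3 · 32 + 31
  32 = 1 · 31 + 1
  31 = 31 · 1 + 0
gcd(763, 159) = 1.
Track Bezout coefficients alongside the remainders: start with r₀ = 763 = a·1 + b·0 (s = 1, t = 0) and r₁ = 159 = a·0 + b·1 (s = 0, t = 1); each new remainder r_{k+1} = r_{k-1} − q_k·r_k inherits s_{k+1} = s_{k-1} − q_k·s_k, t_{k+1} = t_{k-1} − q_k·t_k, so r_k = a·s_k + b·t_k at every step:
  q = 4: r = 127, s = 1 − 4·0 = 1, t = 0 − 4·1 = -4  (check: 763·1 + 159·(-4) = 127)
  q = 1: r = 32, s = 0 − 1·1 = -1, t = 1 − 1·(-4) = 5  (check: 763·(-1) + 159·5 = 32)
  q = 3: r = 31, s = 1 − 3·(-1) = 4, t = -4 − 3·5 = -19  (check: 763·4 + 159·(-19) = 31)
  q = 1: r = 1, s = -1 − 1·4 = -5, t = 5 − 1·(-19) = 24  (check: 763·(-5) + 159·24 = 1)
The row with r = 1 (the gcd) gives the Bezout coefficients s = -5, t = 24.
Result: 763 · (-5) + 159 · (24) = 1.

gcd(763, 159) = 1; s = -5, t = 24 (check: 763·(-5) + 159·24 = 1).


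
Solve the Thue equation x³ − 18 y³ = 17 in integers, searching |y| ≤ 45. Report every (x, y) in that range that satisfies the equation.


The equation is x³ - 18y³ = 17. For fixed y, x³ = 18·y³ + 17, so a solution requires the RHS to be a perfect cube.
Strategy: iterate y from -45 to 45, compute RHS = 18·y³ + 17, and check whether it is a (positive or negative) perfect cube.
Check small values of y:
  y = 0: RHS = 17 is not a perfect cube.
  y = 1: RHS = 35 is not a perfect cube.
  y = -1: RHS = -1 = (-1)³ ⇒ x = -1 works.
  y = 2: RHS = 161 is not a perfect cube.
  y = -2: RHS = -127 is not a perfect cube.
  y = 3: RHS = 503 is not a perfect cube.
  y = -3: RHS = -469 is not a perfect cube.
Continuing the search up to |y| = 45 finds no further solutions beyond those listed.
Collected solutions: (-1, -1).

Solutions (with |y| ≤ 45): (-1, -1).


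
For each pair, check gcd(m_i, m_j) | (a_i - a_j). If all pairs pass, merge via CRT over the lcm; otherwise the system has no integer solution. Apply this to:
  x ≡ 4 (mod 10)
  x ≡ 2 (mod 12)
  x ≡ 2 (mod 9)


Moduli 10, 12, 9 are not pairwise coprime, so CRT works modulo lcm(m_i) when all pairwise compatibility conditions hold.
Pairwise compatibility: gcd(m_i, m_j) must divide a_i - a_j for every pair.
Merge one congruence at a time:
  Start: x ≡ 4 (mod 10).
  Combine with x ≡ 2 (mod 12): gcd(10, 12) = 2; 2 - 4 = -2, which IS divisible by 2, so compatible.
    Write x = 4 + 10·t and substitute into x ≡ 2 (mod 12): 10·t ≡ 2 − 4 = -2 (mod 12).
    Divide the congruence (and modulus) by g = 2: 5·t ≡ -1 (mod 6).
    Reduce coefficients mod 6: 5·t ≡ 5 (mod 6).
    The inverse of 5 mod 6 is 5 (since 5·5 = 25 = 4·6 + 1), so t ≡ 5·5 = 25 ≡ 1 (mod 6).
    Then x = 4 + 10·1 = 14, valid modulo lcm(10, 12) = 60: x ≡ 14 (mod 60).
  Combine with x ≡ 2 (mod 9): gcd(60, 9) = 3; 2 - 14 = -12, which IS divisible by 3, so compatible.
    Write x = 14 + 60·t and substitute into x ≡ 2 (mod 9): 60·t ≡ 2 − 14 = -12 (mod 9).
    Divide the congruence (and modulus) by g = 3: 20·t ≡ -4 (mod 3).
    Reduce coefficients mod 3: 2·t ≡ 2 (mod 3).
    The inverse of 2 mod 3 is 2 (since 2·2 = 4 = 1·3 + 1), so t ≡ 2·2 = 4 ≡ 1 (mod 3).
    Then x = 14 + 60·1 = 74, valid modulo lcm(60, 9) = 180: x ≡ 74 (mod 180).
Verify: 74 mod 10 = 4, 74 mod 12 = 2, 74 mod 9 = 2.

x ≡ 74 (mod 180).


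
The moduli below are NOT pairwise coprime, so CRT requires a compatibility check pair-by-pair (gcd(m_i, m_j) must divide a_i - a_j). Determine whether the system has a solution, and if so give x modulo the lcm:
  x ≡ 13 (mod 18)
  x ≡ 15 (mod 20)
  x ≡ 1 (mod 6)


Moduli 18, 20, 6 are not pairwise coprime, so CRT works modulo lcm(m_i) when all pairwise compatibility conditions hold.
Pairwise compatibility: gcd(m_i, m_j) must divide a_i - a_j for every pair.
Merge one congruence at a time:
  Start: x ≡ 13 (mod 18).
  Combine with x ≡ 15 (mod 20): gcd(18, 20) = 2; 15 - 13 = 2, which IS divisible by 2, so compatible.
    Write x = 13 + 18·t and substitute into x ≡ 15 (mod 20): 18·t ≡ 15 − 13 = 2 (mod 20).
    Divide the congruence (and modulus) by g = 2: 9·t ≡ 1 (mod 10).
    The inverse of 9 mod 10 is 9 (since 9·9 = 81 = 8·10 + 1), so t ≡ 9·1 = 9 ≡ 9 (mod 10).
    Then x = 13 + 18·9 = 175, valid modulo lcm(18, 20) = 180: x ≡ 175 (mod 180).
  Combine with x ≡ 1 (mod 6): gcd(180, 6) = 6; 1 - 175 = -174, which IS divisible by 6, so compatible.
    Write x = 175 + 180·t and substitute into x ≡ 1 (mod 6): 180·t ≡ 1 − 175 = -174 (mod 6).
    Divide the congruence (and modulus) by g = 6: 30·t ≡ -29 (mod 1).
    Modulo 1 every t works; take t = 0.
    Then x = 175 + 180·0 = 175, valid modulo lcm(180, 6) = 180: x ≡ 175 (mod 180).
Verify: 175 mod 18 = 13, 175 mod 20 = 15, 175 mod 6 = 1.

x ≡ 175 (mod 180).
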